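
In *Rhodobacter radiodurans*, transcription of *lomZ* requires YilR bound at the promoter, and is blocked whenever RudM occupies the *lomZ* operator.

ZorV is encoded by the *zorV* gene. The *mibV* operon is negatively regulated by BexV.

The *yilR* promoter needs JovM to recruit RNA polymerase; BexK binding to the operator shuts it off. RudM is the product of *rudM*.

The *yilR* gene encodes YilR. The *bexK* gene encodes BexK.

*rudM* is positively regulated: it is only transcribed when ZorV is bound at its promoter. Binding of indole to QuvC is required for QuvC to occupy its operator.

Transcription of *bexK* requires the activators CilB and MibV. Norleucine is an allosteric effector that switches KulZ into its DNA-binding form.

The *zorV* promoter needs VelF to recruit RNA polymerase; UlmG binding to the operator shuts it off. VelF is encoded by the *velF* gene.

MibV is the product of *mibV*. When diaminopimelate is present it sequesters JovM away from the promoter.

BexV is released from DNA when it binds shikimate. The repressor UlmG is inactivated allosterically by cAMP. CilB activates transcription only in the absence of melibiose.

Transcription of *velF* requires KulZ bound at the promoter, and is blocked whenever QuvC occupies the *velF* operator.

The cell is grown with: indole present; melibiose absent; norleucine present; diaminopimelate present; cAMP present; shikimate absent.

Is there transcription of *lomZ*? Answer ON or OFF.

Melibiose is absent, so CilB is active.
Shikimate is absent, so BexV is active.
With repressor BexV bound, *mibV* is not transcribed.
So MibV is not produced.
Required activator MibV is absent, so *bexK* is not transcribed.
So BexK is not produced.
Diaminopimelate is present, so JovM is inactive.
Required activator JovM is absent, so *yilR* is not transcribed.
So YilR is not produced.
Indole is present, so QuvC is active.
Norleucine is present, so KulZ is active.
With repressor QuvC bound, *velF* is not transcribed.
So VelF is not produced.
cAMP is present, so UlmG is inactive.
Required activator VelF is absent, so *zorV* is not transcribed.
So ZorV is not produced.
Required activator ZorV is absent, so *rudM* is not transcribed.
So RudM is not produced.
Required activator YilR is absent, so *lomZ* is not transcribed.

OFF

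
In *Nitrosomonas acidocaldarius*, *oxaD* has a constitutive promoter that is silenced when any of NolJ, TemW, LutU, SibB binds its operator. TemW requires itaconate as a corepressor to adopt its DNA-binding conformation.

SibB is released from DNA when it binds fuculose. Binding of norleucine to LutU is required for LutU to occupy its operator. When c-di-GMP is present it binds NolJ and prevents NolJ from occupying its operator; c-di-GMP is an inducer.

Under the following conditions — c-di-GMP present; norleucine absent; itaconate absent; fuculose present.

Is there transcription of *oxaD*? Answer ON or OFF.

ON

c-di-GMP is present, so NolJ is inactive.
Itaconate is absent, so TemW is inactive.
Norleucine is absent, so LutU is inactive.
Fuculose is present, so SibB is inactive.
With no repressor bound, *oxaD* is transcribed.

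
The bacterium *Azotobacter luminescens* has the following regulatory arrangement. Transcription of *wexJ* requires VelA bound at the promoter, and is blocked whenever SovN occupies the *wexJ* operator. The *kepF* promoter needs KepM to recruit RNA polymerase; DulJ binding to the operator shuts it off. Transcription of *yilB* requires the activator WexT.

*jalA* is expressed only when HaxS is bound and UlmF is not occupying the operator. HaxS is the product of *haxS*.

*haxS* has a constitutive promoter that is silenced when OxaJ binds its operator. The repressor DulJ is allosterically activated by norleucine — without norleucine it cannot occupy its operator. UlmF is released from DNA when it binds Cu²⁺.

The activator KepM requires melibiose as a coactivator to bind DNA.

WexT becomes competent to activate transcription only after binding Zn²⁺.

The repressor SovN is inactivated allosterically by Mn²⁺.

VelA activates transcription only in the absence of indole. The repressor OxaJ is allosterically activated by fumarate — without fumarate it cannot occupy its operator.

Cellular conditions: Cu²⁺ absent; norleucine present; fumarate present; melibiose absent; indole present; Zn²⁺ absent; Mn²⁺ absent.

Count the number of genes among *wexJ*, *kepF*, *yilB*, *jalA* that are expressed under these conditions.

Indole is present, so VelA is inactive.
Mn²⁺ is absent, so SovN is active.
With repressor SovN bound, *wexJ* is not transcribed.
→ *wexJ* is OFF.
Norleucine is present, so DulJ is active.
Melibiose is absent, so KepM is inactive.
With repressor DulJ bound, *kepF* is not transcribed.
→ *kepF* is OFF.
Zn²⁺ is absent, so WexT is inactive.
Required activator WexT is absent, so *yilB* is not transcribed.
→ *yilB* is OFF.
Cu²⁺ is absent, so UlmF is active.
Fumarate is present, so OxaJ is active.
With repressor OxaJ bound, *haxS* is not transcribed.
So HaxS is not produced.
With repressor UlmF bound, *jalA* is not transcribed.
→ *jalA* is OFF.
0 of the 4 genes are transcribed.

0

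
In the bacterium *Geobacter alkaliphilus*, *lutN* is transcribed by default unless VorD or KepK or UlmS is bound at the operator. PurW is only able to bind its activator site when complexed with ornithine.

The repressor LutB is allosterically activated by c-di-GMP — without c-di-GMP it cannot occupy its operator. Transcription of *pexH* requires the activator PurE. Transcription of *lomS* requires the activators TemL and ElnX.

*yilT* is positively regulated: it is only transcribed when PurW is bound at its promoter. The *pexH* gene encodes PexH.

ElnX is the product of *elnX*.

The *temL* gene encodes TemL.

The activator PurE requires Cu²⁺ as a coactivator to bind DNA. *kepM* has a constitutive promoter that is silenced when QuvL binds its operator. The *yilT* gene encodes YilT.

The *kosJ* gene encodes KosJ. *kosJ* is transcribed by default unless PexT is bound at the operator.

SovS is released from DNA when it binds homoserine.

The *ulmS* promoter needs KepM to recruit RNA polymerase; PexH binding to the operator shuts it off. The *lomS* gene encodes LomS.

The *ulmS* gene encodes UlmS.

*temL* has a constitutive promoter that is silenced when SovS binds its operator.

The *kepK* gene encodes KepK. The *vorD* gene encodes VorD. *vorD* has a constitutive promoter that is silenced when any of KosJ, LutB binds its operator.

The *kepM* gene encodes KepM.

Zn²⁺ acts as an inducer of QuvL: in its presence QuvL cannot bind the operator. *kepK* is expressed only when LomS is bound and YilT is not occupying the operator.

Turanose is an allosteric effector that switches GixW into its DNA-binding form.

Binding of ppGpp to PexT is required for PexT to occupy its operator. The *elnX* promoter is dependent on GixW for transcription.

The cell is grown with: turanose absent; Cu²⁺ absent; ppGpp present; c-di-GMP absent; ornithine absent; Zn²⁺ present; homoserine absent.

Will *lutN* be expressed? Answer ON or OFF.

OFF

ppGpp is present, so PexT is active.
With repressor PexT bound, *kosJ* is not transcribed.
So KosJ is not produced.
c-di-GMP is absent, so LutB is inactive.
With no repressor bound, *vorD* is transcribed.
So VorD is produced and active.
Ornithine is absent, so PurW is inactive.
Required activator PurW is absent, so *yilT* is not transcribed.
So YilT is not produced.
Homoserine is absent, so SovS is active.
With repressor SovS bound, *temL* is not transcribed.
So TemL is not produced.
Turanose is absent, so GixW is inactive.
Required activator GixW is absent, so *elnX* is not transcribed.
So ElnX is not produced.
Required activator TemL is absent, so *lomS* is not transcribed.
So LomS is not produced.
Required activator LomS is absent, so *kepK* is not transcribed.
So KepK is not produced.
Cu²⁺ is absent, so PurE is inactive.
Required activator PurE is absent, so *pexH* is not transcribed.
So PexH is not produced.
Zn²⁺ is present, so QuvL is inactive.
With no repressor bound, *kepM* is transcribed.
So KepM is produced and active.
No repressor is bound and KepM is active, so *ulmS* is transcribed.
So UlmS is produced and active.
With repressor VorD bound, *lutN* is not transcribed.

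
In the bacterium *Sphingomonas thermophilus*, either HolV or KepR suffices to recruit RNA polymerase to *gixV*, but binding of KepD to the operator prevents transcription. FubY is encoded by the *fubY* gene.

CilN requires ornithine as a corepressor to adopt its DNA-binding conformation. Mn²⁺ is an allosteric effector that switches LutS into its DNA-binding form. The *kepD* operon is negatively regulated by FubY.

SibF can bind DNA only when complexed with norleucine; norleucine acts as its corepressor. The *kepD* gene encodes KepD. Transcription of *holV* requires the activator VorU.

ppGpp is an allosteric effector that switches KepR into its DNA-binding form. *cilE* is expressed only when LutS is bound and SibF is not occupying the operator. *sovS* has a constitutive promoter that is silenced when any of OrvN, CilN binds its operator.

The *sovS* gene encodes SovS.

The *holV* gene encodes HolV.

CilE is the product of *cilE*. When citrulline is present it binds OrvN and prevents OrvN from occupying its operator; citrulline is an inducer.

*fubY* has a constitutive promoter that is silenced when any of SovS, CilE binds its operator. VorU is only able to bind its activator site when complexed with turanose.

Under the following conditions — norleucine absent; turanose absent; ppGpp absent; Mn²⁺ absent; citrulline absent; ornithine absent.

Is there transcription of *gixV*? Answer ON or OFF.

OFF

Turanose is absent, so VorU is inactive.
Required activator VorU is absent, so *holV* is not transcribed.
So HolV is not produced.
ppGpp is absent, so KepR is inactive.
Citrulline is absent, so OrvN is active.
Ornithine is absent, so CilN is inactive.
With repressor OrvN bound, *sovS* is not transcribed.
So SovS is not produced.
Mn²⁺ is absent, so LutS is inactive.
Norleucine is absent, so SibF is inactive.
Required activator LutS is absent, so *cilE* is not transcribed.
So CilE is not produced.
With no repressor bound, *fubY* is transcribed.
So FubY is produced and active.
With repressor FubY bound, *kepD* is not transcribed.
So KepD is not produced.
No activator is available at the *gixV* promoter, so *gixV* is not transcribed.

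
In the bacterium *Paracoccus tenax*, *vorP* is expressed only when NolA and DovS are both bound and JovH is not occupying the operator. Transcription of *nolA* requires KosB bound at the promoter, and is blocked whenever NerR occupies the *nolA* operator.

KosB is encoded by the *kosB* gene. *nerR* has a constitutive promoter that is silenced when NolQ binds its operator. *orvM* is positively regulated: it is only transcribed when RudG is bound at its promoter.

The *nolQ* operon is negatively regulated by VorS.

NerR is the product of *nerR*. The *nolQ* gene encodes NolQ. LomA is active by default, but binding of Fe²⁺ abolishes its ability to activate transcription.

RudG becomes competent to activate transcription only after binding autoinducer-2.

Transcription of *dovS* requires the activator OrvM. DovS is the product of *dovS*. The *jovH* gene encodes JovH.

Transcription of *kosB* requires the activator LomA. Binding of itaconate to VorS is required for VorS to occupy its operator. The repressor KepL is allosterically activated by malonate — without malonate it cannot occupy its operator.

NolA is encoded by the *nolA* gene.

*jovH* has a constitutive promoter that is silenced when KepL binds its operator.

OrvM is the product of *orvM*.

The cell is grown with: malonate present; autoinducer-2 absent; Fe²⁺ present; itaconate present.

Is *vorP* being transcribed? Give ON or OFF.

OFF

Fe²⁺ is present, so LomA is inactive.
Required activator LomA is absent, so *kosB* is not transcribed.
So KosB is not produced.
Itaconate is present, so VorS is active.
With repressor VorS bound, *nolQ* is not transcribed.
So NolQ is not produced.
With no repressor bound, *nerR* is transcribed.
So NerR is produced and active.
With repressor NerR bound, *nolA* is not transcribed.
So NolA is not produced.
Malonate is present, so KepL is active.
With repressor KepL bound, *jovH* is not transcribed.
So JovH is not produced.
Autoinducer-2 is absent, so RudG is inactive.
Required activator RudG is absent, so *orvM* is not transcribed.
So OrvM is not produced.
Required activator OrvM is absent, so *dovS* is not transcribed.
So DovS is not produced.
Required activator NolA is absent, so *vorP* is not transcribed.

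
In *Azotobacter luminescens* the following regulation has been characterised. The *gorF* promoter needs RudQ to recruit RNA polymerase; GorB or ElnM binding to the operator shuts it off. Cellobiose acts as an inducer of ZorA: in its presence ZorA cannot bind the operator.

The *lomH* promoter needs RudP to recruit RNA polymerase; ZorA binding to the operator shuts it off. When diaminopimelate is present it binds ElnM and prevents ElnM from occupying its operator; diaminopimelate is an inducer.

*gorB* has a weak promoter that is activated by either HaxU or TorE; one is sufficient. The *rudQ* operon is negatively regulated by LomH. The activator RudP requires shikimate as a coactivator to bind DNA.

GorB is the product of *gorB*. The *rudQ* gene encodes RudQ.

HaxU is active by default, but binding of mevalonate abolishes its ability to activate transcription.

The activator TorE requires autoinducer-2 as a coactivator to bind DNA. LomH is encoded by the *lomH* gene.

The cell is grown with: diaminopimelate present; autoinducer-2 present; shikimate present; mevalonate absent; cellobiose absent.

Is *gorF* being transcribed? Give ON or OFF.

Mevalonate is absent, so HaxU is active.
Autoinducer-2 is present, so TorE is active.
Activator HaxU is present, so *gorB* is transcribed.
So GorB is produced and active.
Shikimate is present, so RudP is active.
Cellobiose is absent, so ZorA is active.
With repressor ZorA bound, *lomH* is not transcribed.
So LomH is not produced.
With no repressor bound, *rudQ* is transcribed.
So RudQ is produced and active.
Diaminopimelate is present, so ElnM is inactive.
With repressor GorB bound, *gorF* is not transcribed.

OFF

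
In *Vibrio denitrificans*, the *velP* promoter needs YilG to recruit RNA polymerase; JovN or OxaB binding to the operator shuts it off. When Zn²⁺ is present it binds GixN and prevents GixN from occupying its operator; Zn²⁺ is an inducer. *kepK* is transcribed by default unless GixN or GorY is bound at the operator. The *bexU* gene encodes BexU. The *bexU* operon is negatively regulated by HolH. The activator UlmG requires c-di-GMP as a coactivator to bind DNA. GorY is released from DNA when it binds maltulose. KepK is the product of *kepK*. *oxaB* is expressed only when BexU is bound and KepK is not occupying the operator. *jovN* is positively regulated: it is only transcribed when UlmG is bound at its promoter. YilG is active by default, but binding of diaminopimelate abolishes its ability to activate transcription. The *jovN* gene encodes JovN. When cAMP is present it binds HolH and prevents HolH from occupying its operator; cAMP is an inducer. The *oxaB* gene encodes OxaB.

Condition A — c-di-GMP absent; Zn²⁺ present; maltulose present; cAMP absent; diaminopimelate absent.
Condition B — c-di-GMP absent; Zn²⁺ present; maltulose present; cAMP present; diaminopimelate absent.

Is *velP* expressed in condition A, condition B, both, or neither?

both

Condition A:
c-di-GMP is absent, so UlmG is inactive.
Required activator UlmG is absent, so *jovN* is not transcribed.
So JovN is not produced.
Zn²⁺ is present, so GixN is inactive.
Maltulose is present, so GorY is inactive.
With no repressor bound, *kepK* is transcribed.
So KepK is produced and active.
cAMP is absent, so HolH is active.
With repressor HolH bound, *bexU* is not transcribed.
So BexU is not produced.
With repressor KepK bound, *oxaB* is not transcribed.
So OxaB is not produced.
Diaminopimelate is absent, so YilG is active.
No repressor is bound and YilG is active, so *velP* is transcribed.
→ *velP* is ON in A.
Condition B:
c-di-GMP is absent, so UlmG is inactive.
Required activator UlmG is absent, so *jovN* is not transcribed.
So JovN is not produced.
Zn²⁺ is present, so GixN is inactive.
Maltulose is present, so GorY is inactive.
With no repressor bound, *kepK* is transcribed.
So KepK is produced and active.
cAMP is present, so HolH is inactive.
With no repressor bound, *bexU* is transcribed.
So BexU is produced and active.
With repressor KepK bound, *oxaB* is not transcribed.
So OxaB is not produced.
Diaminopimelate is absent, so YilG is active.
No repressor is bound and YilG is active, so *velP* is transcribed.
→ *velP* is ON in B.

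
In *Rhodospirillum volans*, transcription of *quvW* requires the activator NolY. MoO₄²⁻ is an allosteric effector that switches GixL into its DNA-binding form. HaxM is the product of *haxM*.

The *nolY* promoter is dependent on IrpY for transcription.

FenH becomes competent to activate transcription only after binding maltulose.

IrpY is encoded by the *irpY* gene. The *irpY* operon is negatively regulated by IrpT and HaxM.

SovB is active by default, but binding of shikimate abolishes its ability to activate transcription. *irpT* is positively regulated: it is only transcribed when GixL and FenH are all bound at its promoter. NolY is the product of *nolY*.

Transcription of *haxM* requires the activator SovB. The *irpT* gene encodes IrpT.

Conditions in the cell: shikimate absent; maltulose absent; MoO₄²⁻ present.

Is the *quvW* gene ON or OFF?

OFF

MoO₄²⁻ is present, so GixL is active.
Maltulose is absent, so FenH is inactive.
Required activator FenH is absent, so *irpT* is not transcribed.
So IrpT is not produced.
Shikimate is absent, so SovB is active.
No repressor is bound and SovB is active, so *haxM* is transcribed.
So HaxM is produced and active.
With repressor HaxM bound, *irpY* is not transcribed.
So IrpY is not produced.
Required activator IrpY is absent, so *nolY* is not transcribed.
So NolY is not produced.
Required activator NolY is absent, so *quvW* is not transcribed.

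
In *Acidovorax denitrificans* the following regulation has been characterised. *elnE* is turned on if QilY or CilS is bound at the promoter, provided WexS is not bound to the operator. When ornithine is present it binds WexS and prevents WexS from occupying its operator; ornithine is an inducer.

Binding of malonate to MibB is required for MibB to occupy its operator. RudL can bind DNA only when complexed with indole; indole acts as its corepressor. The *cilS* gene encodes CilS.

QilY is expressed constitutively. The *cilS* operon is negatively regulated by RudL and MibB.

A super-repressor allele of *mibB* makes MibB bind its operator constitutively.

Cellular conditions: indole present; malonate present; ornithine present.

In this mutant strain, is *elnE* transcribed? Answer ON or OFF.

QilY is produced constitutively and is active.
Indole is present, so RudL is active.
MibB is constitutively active in this strain.
With repressor RudL bound, *cilS* is not transcribed.
So CilS is not produced.
Ornithine is present, so WexS is inactive.
Activator QilY is present, so *elnE* is transcribed.

ON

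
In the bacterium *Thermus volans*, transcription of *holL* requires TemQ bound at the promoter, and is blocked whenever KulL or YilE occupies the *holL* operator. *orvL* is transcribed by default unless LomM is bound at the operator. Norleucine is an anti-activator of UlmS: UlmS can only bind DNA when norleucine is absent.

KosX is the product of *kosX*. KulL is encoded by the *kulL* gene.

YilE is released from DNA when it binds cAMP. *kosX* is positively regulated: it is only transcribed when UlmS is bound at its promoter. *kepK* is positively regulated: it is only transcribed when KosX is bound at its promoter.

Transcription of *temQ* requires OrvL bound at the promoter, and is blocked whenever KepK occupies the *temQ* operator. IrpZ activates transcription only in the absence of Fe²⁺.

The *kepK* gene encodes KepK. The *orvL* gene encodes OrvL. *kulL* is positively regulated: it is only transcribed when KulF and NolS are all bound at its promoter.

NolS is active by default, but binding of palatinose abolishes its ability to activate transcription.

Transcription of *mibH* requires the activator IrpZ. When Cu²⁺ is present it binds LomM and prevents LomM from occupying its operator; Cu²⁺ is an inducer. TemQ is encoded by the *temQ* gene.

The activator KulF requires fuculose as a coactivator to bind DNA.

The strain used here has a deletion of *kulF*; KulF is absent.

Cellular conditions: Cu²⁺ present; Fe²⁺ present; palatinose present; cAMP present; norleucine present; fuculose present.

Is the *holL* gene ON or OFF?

ON

KulF is non-functional in this strain, so it has no effect.
Palatinose is present, so NolS is inactive.
Required activator KulF is absent, so *kulL* is not transcribed.
So KulL is not produced.
Norleucine is present, so UlmS is inactive.
Required activator UlmS is absent, so *kosX* is not transcribed.
So KosX is not produced.
Required activator KosX is absent, so *kepK* is not transcribed.
So KepK is not produced.
Cu²⁺ is present, so LomM is inactive.
With no repressor bound, *orvL* is transcribed.
So OrvL is produced and active.
No repressor is bound and OrvL is active, so *temQ* is transcribed.
So TemQ is produced and active.
cAMP is present, so YilE is inactive.
No repressor is bound and TemQ is active, so *holL* is transcribed.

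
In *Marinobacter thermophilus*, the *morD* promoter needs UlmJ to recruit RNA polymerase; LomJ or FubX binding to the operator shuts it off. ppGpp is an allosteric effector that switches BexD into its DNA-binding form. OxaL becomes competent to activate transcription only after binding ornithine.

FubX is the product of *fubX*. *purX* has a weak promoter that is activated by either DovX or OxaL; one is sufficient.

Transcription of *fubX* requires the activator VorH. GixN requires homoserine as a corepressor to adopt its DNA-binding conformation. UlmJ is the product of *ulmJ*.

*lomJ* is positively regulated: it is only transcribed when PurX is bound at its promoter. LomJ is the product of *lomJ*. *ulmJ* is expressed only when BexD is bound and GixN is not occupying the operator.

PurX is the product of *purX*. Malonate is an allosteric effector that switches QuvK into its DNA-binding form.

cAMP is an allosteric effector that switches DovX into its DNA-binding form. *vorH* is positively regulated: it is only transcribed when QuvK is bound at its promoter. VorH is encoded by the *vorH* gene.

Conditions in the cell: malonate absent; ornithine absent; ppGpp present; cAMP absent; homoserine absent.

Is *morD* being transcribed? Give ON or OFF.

ON

cAMP is absent, so DovX is inactive.
Ornithine is absent, so OxaL is inactive.
No activator is available at the *purX* promoter, so *purX* is not transcribed.
So PurX is not produced.
Required activator PurX is absent, so *lomJ* is not transcribed.
So LomJ is not produced.
ppGpp is present, so BexD is active.
Homoserine is absent, so GixN is inactive.
No repressor is bound and BexD is active, so *ulmJ* is transcribed.
So UlmJ is produced and active.
Malonate is absent, so QuvK is inactive.
Required activator QuvK is absent, so *vorH* is not transcribed.
So VorH is not produced.
Required activator VorH is absent, so *fubX* is not transcribed.
So FubX is not produced.
No repressor is bound and UlmJ is active, so *morD* is transcribed.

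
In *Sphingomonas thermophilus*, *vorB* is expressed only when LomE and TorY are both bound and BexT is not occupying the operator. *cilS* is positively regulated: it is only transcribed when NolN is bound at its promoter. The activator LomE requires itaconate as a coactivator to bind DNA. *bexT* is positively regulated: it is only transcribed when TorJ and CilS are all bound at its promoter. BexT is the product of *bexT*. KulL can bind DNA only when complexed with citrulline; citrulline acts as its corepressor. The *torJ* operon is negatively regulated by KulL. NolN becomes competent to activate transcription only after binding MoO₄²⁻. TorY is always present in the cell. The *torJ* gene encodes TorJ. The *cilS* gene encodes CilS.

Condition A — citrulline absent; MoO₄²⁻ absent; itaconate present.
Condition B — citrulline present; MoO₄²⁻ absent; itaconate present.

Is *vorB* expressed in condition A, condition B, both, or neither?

Condition A:
Citrulline is absent, so KulL is inactive.
With no repressor bound, *torJ* is transcribed.
So TorJ is produced and active.
MoO₄²⁻ is absent, so NolN is inactive.
Required activator NolN is absent, so *cilS* is not transcribed.
So CilS is not produced.
Required activator CilS is absent, so *bexT* is not transcribed.
So BexT is not produced.
Itaconate is present, so LomE is active.
TorY is produced constitutively and is active.
No repressor is bound and LomE and TorY are active, so *vorB* is transcribed.
→ *vorB* is ON in A.
Condition B:
Citrulline is present, so KulL is active.
With repressor KulL bound, *torJ* is not transcribed.
So TorJ is not produced.
MoO₄²⁻ is absent, so NolN is inactive.
Required activator NolN is absent, so *cilS* is not transcribed.
So CilS is not produced.
Required activator TorJ is absent, so *bexT* is not transcribed.
So BexT is not produced.
Itaconate is present, so LomE is active.
TorY is produced constitutively and is active.
No repressor is bound and LomE and TorY are active, so *vorB* is transcribed.
→ *vorB* is ON in B.

both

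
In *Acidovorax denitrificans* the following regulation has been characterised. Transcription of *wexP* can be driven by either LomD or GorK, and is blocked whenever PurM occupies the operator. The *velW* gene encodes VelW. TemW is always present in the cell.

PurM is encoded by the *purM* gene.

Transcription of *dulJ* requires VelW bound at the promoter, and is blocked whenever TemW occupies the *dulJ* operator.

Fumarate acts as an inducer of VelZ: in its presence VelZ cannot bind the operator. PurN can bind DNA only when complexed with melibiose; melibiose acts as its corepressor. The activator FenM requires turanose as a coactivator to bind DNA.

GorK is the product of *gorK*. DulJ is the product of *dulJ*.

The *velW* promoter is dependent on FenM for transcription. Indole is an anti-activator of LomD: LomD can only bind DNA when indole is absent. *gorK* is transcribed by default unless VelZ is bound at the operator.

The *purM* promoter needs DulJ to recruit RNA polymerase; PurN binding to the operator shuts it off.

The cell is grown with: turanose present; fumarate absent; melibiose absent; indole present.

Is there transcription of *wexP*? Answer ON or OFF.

OFF

Indole is present, so LomD is inactive.
Fumarate is absent, so VelZ is active.
With repressor VelZ bound, *gorK* is not transcribed.
So GorK is not produced.
Melibiose is absent, so PurN is inactive.
TemW is produced constitutively and is active.
Turanose is present, so FenM is active.
No repressor is bound and FenM is active, so *velW* is transcribed.
So VelW is produced and active.
With repressor TemW bound, *dulJ* is not transcribed.
So DulJ is not produced.
Required activator DulJ is absent, so *purM* is not transcribed.
So PurM is not produced.
No activator is available at the *wexP* promoter, so *wexP* is not transcribed.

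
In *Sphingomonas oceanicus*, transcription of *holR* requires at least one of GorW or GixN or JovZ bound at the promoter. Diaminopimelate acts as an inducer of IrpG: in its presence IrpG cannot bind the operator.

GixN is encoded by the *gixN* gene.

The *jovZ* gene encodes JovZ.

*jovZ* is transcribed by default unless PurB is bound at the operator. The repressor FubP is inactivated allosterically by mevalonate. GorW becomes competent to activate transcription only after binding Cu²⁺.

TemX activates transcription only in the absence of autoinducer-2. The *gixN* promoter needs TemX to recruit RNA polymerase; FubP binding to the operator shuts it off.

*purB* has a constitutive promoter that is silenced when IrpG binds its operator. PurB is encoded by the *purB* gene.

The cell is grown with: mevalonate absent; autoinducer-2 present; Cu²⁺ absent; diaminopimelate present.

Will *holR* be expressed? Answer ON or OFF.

Cu²⁺ is absent, so GorW is inactive.
Mevalonate is absent, so FubP is active.
Autoinducer-2 is present, so TemX is inactive.
With repressor FubP bound, *gixN* is not transcribed.
So GixN is not produced.
Diaminopimelate is present, so IrpG is inactive.
With no repressor bound, *purB* is transcribed.
So PurB is produced and active.
With repressor PurB bound, *jovZ* is not transcribed.
So JovZ is not produced.
No activator is available at the *holR* promoter, so *holR* is not transcribed.

OFF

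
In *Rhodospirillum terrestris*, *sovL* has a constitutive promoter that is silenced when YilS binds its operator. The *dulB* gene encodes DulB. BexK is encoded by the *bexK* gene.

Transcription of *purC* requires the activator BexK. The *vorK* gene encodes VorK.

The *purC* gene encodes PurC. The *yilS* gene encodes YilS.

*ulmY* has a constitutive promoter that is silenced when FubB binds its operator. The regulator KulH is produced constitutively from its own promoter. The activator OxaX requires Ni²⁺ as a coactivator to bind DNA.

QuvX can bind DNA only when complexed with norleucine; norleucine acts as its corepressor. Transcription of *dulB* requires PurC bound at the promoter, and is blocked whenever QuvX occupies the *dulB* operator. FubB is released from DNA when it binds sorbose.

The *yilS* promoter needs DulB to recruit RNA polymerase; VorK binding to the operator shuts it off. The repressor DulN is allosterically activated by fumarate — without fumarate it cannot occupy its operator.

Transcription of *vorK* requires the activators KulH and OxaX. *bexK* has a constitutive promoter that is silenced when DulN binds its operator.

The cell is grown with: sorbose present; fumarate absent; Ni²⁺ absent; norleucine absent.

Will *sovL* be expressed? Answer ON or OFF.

OFF

Fumarate is absent, so DulN is inactive.
With no repressor bound, *bexK* is transcribed.
So BexK is produced and active.
No repressor is bound and BexK is active, so *purC* is transcribed.
So PurC is produced and active.
Norleucine is absent, so QuvX is inactive.
No repressor is bound and PurC is active, so *dulB* is transcribed.
So DulB is produced and active.
KulH is produced constitutively and is active.
Ni²⁺ is absent, so OxaX is inactive.
Required activator OxaX is absent, so *vorK* is not transcribed.
So VorK is not produced.
No repressor is bound and DulB is active, so *yilS* is transcribed.
So YilS is produced and active.
With repressor YilS bound, *sovL* is not transcribed.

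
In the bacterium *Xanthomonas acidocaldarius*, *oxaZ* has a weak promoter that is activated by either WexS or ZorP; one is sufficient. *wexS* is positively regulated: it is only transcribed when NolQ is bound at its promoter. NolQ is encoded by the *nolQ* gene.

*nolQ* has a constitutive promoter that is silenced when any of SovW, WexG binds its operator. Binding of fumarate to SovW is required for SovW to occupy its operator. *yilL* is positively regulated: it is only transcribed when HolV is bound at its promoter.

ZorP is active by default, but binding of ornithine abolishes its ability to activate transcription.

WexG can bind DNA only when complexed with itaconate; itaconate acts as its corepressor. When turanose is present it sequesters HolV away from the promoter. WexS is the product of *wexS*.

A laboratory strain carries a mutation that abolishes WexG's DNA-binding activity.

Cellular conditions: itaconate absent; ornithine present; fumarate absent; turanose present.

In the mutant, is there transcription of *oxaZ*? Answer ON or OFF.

Fumarate is absent, so SovW is inactive.
WexG is non-functional in this strain, so it has no effect.
With no repressor bound, *nolQ* is transcribed.
So NolQ is produced and active.
No repressor is bound and NolQ is active, so *wexS* is transcribed.
So WexS is produced and active.
Ornithine is present, so ZorP is inactive.
Activator WexS is present, so *oxaZ* is transcribed.

ON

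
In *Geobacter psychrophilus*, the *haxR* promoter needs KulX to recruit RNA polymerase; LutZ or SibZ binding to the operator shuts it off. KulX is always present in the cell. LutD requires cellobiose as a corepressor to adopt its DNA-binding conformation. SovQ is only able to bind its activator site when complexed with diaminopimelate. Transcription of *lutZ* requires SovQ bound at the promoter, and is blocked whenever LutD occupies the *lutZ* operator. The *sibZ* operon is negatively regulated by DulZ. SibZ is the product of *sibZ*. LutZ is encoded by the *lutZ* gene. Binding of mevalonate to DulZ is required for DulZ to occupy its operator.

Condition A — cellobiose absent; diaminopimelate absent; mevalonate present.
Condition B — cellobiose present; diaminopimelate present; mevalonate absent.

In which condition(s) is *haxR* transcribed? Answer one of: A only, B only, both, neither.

Condition A:
KulX is produced constitutively and is active.
Cellobiose is absent, so LutD is inactive.
Diaminopimelate is absent, so SovQ is inactive.
Required activator SovQ is absent, so *lutZ* is not transcribed.
So LutZ is not produced.
Mevalonate is present, so DulZ is active.
With repressor DulZ bound, *sibZ* is not transcribed.
So SibZ is not produced.
No repressor is bound and KulX is active, so *haxR* is transcribed.
→ *haxR* is ON in A.
Condition B:
KulX is produced constitutively and is active.
Cellobiose is present, so LutD is active.
Diaminopimelate is present, so SovQ is active.
With repressor LutD bound, *lutZ* is not transcribed.
So LutZ is not produced.
Mevalonate is absent, so DulZ is inactive.
With no repressor bound, *sibZ* is transcribed.
So SibZ is produced and active.
With repressor SibZ bound, *haxR* is not transcribed.
→ *haxR* is OFF in B.

A only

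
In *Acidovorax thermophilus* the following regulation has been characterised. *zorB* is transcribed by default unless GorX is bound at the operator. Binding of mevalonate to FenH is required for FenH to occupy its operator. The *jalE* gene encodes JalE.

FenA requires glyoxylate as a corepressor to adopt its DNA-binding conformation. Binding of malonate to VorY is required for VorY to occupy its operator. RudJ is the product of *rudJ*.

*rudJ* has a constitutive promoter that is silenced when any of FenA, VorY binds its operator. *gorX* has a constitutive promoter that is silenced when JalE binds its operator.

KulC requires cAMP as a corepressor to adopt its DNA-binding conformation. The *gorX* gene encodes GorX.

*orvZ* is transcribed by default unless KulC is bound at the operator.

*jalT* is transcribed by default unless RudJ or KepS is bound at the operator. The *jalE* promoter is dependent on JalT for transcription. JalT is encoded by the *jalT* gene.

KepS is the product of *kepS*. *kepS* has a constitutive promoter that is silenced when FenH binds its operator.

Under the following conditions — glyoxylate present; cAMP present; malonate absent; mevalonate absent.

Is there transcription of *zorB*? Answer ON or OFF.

OFF

Glyoxylate is present, so FenA is active.
Malonate is absent, so VorY is inactive.
With repressor FenA bound, *rudJ* is not transcribed.
So RudJ is not produced.
Mevalonate is absent, so FenH is inactive.
With no repressor bound, *kepS* is transcribed.
So KepS is produced and active.
With repressor KepS bound, *jalT* is not transcribed.
So JalT is not produced.
Required activator JalT is absent, so *jalE* is not transcribed.
So JalE is not produced.
With no repressor bound, *gorX* is transcribed.
So GorX is produced and active.
With repressor GorX bound, *zorB* is not transcribed.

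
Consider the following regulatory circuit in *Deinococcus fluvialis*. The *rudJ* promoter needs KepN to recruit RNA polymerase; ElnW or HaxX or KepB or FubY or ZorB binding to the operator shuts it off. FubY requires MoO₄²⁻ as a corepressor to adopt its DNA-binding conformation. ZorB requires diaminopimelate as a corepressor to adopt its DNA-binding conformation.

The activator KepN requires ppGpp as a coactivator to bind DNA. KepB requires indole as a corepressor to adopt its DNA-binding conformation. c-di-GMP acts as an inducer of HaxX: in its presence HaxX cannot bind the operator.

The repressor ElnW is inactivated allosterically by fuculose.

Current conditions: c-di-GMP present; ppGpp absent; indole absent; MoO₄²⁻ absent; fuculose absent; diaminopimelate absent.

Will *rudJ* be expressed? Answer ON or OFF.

OFF

Fuculose is absent, so ElnW is active.
c-di-GMP is present, so HaxX is inactive.
Indole is absent, so KepB is inactive.
MoO₄²⁻ is absent, so FubY is inactive.
ppGpp is absent, so KepN is inactive.
Diaminopimelate is absent, so ZorB is inactive.
With repressor ElnW bound, *rudJ* is not transcribed.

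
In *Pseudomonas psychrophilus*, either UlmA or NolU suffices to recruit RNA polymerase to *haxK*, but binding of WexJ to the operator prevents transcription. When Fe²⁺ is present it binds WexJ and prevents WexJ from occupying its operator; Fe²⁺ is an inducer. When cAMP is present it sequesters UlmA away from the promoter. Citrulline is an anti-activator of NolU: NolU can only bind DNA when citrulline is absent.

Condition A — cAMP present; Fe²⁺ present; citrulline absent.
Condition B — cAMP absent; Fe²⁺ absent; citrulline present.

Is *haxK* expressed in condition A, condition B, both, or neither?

A only

Condition A:
cAMP is present, so UlmA is inactive.
Fe²⁺ is present, so WexJ is inactive.
Citrulline is absent, so NolU is active.
Activator NolU is present, so *haxK* is transcribed.
→ *haxK* is ON in A.
Condition B:
cAMP is absent, so UlmA is active.
Fe²⁺ is absent, so WexJ is active.
Citrulline is present, so NolU is inactive.
With repressor WexJ bound, *haxK* is not transcribed.
→ *haxK* is OFF in B.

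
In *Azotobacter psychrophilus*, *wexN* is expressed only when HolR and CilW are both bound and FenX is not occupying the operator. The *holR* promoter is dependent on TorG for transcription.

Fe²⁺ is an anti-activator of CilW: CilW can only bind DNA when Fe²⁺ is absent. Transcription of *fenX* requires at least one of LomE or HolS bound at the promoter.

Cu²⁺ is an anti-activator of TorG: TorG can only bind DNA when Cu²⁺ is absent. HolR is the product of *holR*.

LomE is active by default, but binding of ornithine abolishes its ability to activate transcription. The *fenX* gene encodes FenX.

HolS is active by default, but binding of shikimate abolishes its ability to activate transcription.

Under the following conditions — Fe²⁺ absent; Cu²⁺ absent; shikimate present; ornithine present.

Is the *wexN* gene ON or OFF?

Cu²⁺ is absent, so TorG is active.
No repressor is bound and TorG is active, so *holR* is transcribed.
So HolR is produced and active.
Fe²⁺ is absent, so CilW is active.
Ornithine is present, so LomE is inactive.
Shikimate is present, so HolS is inactive.
No activator is available at the *fenX* promoter, so *fenX* is not transcribed.
So FenX is not produced.
No repressor is bound and HolR and CilW are active, so *wexN* is transcribed.

ON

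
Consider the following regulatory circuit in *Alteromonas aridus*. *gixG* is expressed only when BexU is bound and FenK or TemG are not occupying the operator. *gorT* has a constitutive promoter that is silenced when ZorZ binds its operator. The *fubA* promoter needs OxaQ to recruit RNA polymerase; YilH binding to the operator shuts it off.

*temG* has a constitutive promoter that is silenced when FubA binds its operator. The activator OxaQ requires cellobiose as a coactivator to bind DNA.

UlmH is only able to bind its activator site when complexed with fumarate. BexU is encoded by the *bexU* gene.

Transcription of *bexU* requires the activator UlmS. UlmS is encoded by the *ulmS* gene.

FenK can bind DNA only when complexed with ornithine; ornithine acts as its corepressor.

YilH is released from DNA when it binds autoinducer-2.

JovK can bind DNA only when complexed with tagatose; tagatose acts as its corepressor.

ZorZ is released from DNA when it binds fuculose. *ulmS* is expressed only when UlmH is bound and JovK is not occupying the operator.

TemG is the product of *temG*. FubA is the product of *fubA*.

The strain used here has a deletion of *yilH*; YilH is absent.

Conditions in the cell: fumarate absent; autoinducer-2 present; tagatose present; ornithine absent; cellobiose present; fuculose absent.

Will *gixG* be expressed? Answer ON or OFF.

Ornithine is absent, so FenK is inactive.
Tagatose is present, so JovK is active.
Fumarate is absent, so UlmH is inactive.
With repressor JovK bound, *ulmS* is not transcribed.
So UlmS is not produced.
Required activator UlmS is absent, so *bexU* is not transcribed.
So BexU is not produced.
Cellobiose is present, so OxaQ is active.
YilH is non-functional in this strain, so it has no effect.
No repressor is bound and OxaQ is active, so *fubA* is transcribed.
So FubA is produced and active.
With repressor FubA bound, *temG* is not transcribed.
So TemG is not produced.
Required activator BexU is absent, so *gixG* is not transcribed.

OFF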